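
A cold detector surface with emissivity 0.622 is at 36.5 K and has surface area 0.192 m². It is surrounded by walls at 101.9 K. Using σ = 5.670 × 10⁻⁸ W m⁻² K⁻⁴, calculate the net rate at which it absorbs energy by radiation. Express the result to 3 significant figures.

Net gain ≈ 0.718 W

Area A = 0.192 m².
Net radiated power P_net = εσA(T⁴ − T₀⁴) = 0.622×5.670×10⁻⁸×0.192×(36.5⁴ − 101.9⁴).
T⁴ − T₀⁴ = 1.77489×10⁶ − 1.07819×10⁸ = -1.06044×10⁸ K⁴, so P_net = -0.718 W — negative, meaning a net gain of 0.718 W.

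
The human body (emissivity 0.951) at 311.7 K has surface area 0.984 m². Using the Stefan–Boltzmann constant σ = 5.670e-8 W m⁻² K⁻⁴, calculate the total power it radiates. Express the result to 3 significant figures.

Area A = 0.984 m².
P = εσAT⁴ = 0.951 × 5.670×10⁻⁸ × 0.984 × (311.7)⁴ = 501 W.

P ≈ 501 W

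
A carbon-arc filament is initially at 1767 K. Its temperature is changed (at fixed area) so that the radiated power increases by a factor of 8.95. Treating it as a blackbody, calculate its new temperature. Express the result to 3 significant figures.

P ∝ T⁴, so T₂/T₁ = (P₂/P₁)^(1/4) = (8.95)^(1/4) = 1.72964.
T₂ = 1767 × 1.72964 = 3.06×10³ K.

T₂ ≈ 3.06×10³ K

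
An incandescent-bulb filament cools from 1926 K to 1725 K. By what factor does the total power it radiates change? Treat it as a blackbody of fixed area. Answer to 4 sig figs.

P ∝ T⁴, so P₂/P₁ = (T₂/T₁)⁴ = (1725/1926)⁴ = (0.895639)⁴ = 0.6435.

P₂/P₁ ≈ 0.6435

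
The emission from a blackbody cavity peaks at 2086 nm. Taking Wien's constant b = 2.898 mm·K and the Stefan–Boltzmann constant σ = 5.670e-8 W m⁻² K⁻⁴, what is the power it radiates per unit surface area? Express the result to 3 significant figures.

I ≈ 2.11×10⁵ W/m²

Wien's law: T = b/λ_max = 2.898×10⁻³/2.086×10⁻⁶ = 1389.26 K.
Then I = σT⁴ = 5.670×10⁻⁸×(1389.26)⁴ = 2.11×10⁵ W/m².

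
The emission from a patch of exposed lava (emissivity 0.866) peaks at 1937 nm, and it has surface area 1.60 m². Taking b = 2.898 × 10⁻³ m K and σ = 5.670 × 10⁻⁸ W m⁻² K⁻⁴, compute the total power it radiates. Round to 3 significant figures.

P ≈ 3.94×10⁵ W

Wien's law: T = b/λ_max = 2.898×10⁻³/1.937×10⁻⁶ = 1496.13 K.
Area A = 1.60 m².
Then P = εσAT⁴ = 0.866×5.670×10⁻⁸×1.60×(1496.13)⁴ = 3.94×10⁵ W.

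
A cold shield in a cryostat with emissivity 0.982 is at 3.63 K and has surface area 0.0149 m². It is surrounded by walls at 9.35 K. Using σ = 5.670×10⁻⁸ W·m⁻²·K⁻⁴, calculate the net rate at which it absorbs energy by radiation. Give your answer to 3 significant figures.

Net gain ≈ 6.20×10⁻⁶ W

Area A = 0.0149 m².
Net radiated power P_net = εσA(T⁴ − T₀⁴) = 0.982×5.670×10⁻⁸×0.0149×(3.63⁴ − 9.35⁴).
T⁴ − T₀⁴ = 173.631 − 7642.69 = -7469.06 K⁴, so P_net = -6.20×10⁻⁶ W — negative, meaning a net gain of 6.20×10⁻⁶ W.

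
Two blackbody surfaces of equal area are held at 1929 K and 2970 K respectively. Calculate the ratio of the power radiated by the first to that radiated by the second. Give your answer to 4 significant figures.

P₁/P₂ ≈ 0.1780

With equal areas, P₁/P₂ = (T₁/T₂)⁴ = (1929/2970)⁴ = 0.1780.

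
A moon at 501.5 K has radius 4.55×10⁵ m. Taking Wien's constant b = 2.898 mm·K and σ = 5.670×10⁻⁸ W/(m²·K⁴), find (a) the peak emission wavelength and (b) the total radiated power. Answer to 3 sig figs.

(a) λ_max = b/T = 2.898×10⁻³/501.5 = 5.779×10⁻⁶ m = 5.78 μm.
Surface area A = 4πR² = 4π(4.55×10⁵ m)² = 2.60155×10¹² m².
(b) P = σAT⁴ = 5.670×10⁻⁸×2.60155×10¹²×(501.5)⁴ = 9.33×10¹⁵ W.

λ_max ≈ 5.78 μm; P ≈ 9.33×10¹⁵ W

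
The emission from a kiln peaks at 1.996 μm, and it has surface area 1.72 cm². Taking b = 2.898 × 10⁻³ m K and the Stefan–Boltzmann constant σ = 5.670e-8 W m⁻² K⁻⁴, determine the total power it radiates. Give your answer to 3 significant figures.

Wien's law: T = b/λ_max = 2.898×10⁻³/1.996×10⁻⁶ = 1451.90 K.
Area A = 1.72 cm² = 1.72×10⁻⁴ m².
Then P = σAT⁴ = 5.670×10⁻⁸×1.72×10⁻⁴×(1451.90)⁴ = 43.3 W.

P ≈ 43.3 W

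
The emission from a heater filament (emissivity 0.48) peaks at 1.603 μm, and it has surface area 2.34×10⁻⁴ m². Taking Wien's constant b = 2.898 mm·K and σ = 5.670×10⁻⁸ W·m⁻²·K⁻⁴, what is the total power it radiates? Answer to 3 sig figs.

Wien's law: T = b/λ_max = 2.898×10⁻³/1.603×10⁻⁶ = 1807.86 K.
Area A = 2.34×10⁻⁴ m².
Then P = εσAT⁴ = 0.48×5.670×10⁻⁸×2.34×10⁻⁴×(1807.86)⁴ = 68.0 W.

P ≈ 68.0 W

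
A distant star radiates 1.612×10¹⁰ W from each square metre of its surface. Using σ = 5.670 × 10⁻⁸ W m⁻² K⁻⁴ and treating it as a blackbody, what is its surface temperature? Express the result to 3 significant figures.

I = σT⁴, so T = (I/σ)^(1/4) = (1.612×10¹⁰/(5.670×10⁻⁸))^(1/4) = 2.31×10⁴ K.

T ≈ 2.31×10⁴ K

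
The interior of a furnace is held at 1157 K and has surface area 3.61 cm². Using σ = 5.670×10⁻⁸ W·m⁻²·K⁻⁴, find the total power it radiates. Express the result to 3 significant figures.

P ≈ 36.7 W

Area A = 3.61 cm² = 3.61×10⁻⁴ m².
P = σAT⁴ = 5.670×10⁻⁸ × 3.61×10⁻⁴ × (1157)⁴ = 36.7 W.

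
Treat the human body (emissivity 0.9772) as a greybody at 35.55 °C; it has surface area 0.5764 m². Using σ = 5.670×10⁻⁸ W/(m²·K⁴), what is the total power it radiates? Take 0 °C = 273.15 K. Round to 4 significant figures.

P ≈ 290.0 W

T = 35.55 °C + 273.15 = 308.70 K.
Area A = 0.5764 m².
P = εσAT⁴ = 0.9772 × 5.670×10⁻⁸ × 0.5764 × (308.70)⁴ = 290.0 W.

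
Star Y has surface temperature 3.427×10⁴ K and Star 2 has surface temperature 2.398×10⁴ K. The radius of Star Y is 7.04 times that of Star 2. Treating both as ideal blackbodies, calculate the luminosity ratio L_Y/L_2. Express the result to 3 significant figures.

L_Y/L_2 ≈ 207

L ∝ R²T⁴, so L_Y/L_2 = (R_Y/R_2)²(T_Y/T_2)⁴ = (7.04)² × (3.427×10⁴/2.398×10⁴)⁴ = 49.5616 × 4.17119 = 207.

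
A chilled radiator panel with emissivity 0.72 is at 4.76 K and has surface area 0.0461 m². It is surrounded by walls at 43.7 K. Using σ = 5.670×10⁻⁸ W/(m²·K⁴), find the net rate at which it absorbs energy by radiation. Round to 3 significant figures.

Area A = 0.0461 m².
Net radiated power P_net = εσA(T⁴ − T₀⁴) = 0.72×5.670×10⁻⁸×0.0461×(4.76⁴ − 43.7⁴).
T⁴ − T₀⁴ = 513.367 − 3.64692×10⁶ = -3.64641×10⁶ K⁴, so P_net = -6.86×10⁻³ W — negative, meaning a net gain of 6.86×10⁻³ W.

Net gain ≈ 6.86×10⁻³ W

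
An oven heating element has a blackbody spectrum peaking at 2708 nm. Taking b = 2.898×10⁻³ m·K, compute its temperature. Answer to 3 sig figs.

T ≈ 1.07×10³ K

Wien's law gives T = b/λ_max = (2.898×10⁻³ m·K)/(2.708×10⁻⁶ m) = 1.07×10³ K.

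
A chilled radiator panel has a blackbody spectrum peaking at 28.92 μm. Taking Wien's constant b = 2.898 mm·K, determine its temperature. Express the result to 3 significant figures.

Wien's law gives T = b/λ_max = (2.898×10⁻³ m·K)/(2.892×10⁻⁵ m) = 100 K.

T ≈ 100 K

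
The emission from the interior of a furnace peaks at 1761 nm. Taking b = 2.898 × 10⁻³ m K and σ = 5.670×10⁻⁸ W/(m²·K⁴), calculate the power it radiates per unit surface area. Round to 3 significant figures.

I ≈ 4.16×10⁵ W/m²

Wien's law: T = b/λ_max = 2.898×10⁻³/1.761×10⁻⁶ = 1645.66 K.
Then I = σT⁴ = 5.670×10⁻⁸×(1645.66)⁴ = 4.16×10⁵ W/m².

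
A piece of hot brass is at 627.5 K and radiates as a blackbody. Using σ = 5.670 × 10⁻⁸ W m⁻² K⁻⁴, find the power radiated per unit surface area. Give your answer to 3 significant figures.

Stefan–Boltzmann: I = σT⁴ = 5.670×10⁻⁸ × (627.5)⁴ = 8.79×10³ W/m².

I ≈ 8.79×10³ W/m²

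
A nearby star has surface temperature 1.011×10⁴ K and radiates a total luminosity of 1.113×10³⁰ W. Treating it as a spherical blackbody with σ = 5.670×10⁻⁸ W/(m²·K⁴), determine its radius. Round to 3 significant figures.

L = 4πR²σT⁴ ⇒ R = √(L/(4πσT⁴)).
σT⁴ = 5.92363×10⁸ W/m², so R = √(1.113×10³⁰/(4π×5.92363×10⁸)) = 1.22×10¹⁰ m.

R ≈ 1.22×10¹⁰ m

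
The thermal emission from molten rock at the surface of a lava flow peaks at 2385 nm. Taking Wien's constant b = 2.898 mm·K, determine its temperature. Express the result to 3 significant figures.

T ≈ 1.22×10³ K

Wien's law gives T = b/λ_max = (2.898×10⁻³ m·K)/(2.385×10⁻⁶ m) = 1.22×10³ K.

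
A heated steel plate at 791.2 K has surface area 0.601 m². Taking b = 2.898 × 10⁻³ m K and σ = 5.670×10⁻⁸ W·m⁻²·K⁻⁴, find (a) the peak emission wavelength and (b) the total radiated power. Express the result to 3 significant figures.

(a) λ_max = b/T = 2.898×10⁻³/791.2 = 3.663×10⁻⁶ m = 3.66 μm.
Area A = 0.601 m².
(b) P = σAT⁴ = 5.670×10⁻⁸×0.601×(791.2)⁴ = 1.34×10⁴ W.

λ_max ≈ 3.66 μm; P ≈ 1.34×10⁴ W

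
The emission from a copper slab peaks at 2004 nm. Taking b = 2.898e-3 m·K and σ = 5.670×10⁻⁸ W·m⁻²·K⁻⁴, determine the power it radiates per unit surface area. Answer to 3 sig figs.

Wien's law: T = b/λ_max = 2.898×10⁻³/2.004×10⁻⁶ = 1446.11 K.
Then I = σT⁴ = 5.670×10⁻⁸×(1446.11)⁴ = 2.48×10⁵ W/m².

I ≈ 2.48×10⁵ W/m²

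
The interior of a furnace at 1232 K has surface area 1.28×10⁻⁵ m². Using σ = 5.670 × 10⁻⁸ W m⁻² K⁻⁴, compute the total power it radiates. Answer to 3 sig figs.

P ≈ 1.67 W

Area A = 1.28×10⁻⁵ m².
P = σAT⁴ = 5.670×10⁻⁸ × 1.28×10⁻⁵ × (1232)⁴ = 1.67 W.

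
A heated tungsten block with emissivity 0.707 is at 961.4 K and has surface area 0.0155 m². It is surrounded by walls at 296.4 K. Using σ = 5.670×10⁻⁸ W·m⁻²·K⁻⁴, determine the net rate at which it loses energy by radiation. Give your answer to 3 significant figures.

Net loss ≈ 526 W

Area A = 0.0155 m².
Net radiated power P_net = εσA(T⁴ − T₀⁴) = 0.707×5.670×10⁻⁸×0.0155×(961.4⁴ − 296.4⁴).
T⁴ − T₀⁴ = 8.54312×10¹¹ − 7.71814×10⁹ = 8.46594×10¹¹ K⁴, so P_net = 526 W.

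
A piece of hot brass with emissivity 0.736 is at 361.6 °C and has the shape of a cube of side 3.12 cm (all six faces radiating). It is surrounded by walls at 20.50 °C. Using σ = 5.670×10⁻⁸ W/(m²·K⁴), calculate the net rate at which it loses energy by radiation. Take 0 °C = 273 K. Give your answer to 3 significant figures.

Net loss ≈ 37.7 W

T = 361.6 °C + 273 = 634.6 K.
Surroundings: T = 20.50 °C + 273 = 293.50 K.
Area A = 6s² = 6×(0.0312 m)² = 5.84064×10⁻³ m².
Net radiated power P_net = εσA(T⁴ − T₀⁴) = 0.736×5.670×10⁻⁸×5.84064×10⁻³×(634.6⁴ − 293.50⁴).
T⁴ − T₀⁴ = 1.62181×10¹¹ − 7.42049×10⁹ = 1.54761×10¹¹ K⁴, so P_net = 37.7 W.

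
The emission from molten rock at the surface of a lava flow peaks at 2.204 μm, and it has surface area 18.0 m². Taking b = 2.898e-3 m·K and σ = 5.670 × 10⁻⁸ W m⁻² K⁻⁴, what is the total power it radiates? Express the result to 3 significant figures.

P ≈ 3.05×10⁶ W

Wien's law: T = b/λ_max = 2.898×10⁻³/2.204×10⁻⁶ = 1314.88 K.
Area A = 18.0 m².
Then P = σAT⁴ = 5.670×10⁻⁸×18.0×(1314.88)⁴ = 3.05×10⁶ W.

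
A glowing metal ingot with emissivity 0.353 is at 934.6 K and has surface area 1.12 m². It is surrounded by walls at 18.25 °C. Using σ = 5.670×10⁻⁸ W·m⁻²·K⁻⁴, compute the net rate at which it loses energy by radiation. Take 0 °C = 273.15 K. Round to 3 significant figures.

Surroundings: T = 18.25 °C + 273.15 = 291.40 K.
Area A = 1.12 m².
Net radiated power P_net = εσA(T⁴ − T₀⁴) = 0.353×5.670×10⁻⁸×1.12×(934.6⁴ − 291.40⁴).
T⁴ − T₀⁴ = 7.62962×10¹¹ − 7.21038×10⁹ = 7.55752×10¹¹ K⁴, so P_net = 1.69×10⁴ W.

Net loss ≈ 1.69×10⁴ W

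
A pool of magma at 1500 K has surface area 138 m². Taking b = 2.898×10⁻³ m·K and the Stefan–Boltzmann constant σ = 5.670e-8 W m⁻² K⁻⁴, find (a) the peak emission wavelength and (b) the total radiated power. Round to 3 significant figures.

λ_max ≈ 1.93×10³ nm; P ≈ 3.96×10⁷ W

(a) λ_max = b/T = 2.898×10⁻³/1500 = 1.932×10⁻⁶ m = 1.93×10³ nm.
Area A = 138 m².
(b) P = σAT⁴ = 5.670×10⁻⁸×138×(1500)⁴ = 3.96×10⁷ W.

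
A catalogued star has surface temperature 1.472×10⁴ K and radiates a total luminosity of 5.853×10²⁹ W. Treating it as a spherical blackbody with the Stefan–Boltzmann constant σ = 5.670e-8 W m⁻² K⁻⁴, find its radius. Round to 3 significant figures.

L = 4πR²σT⁴ ⇒ R = √(L/(4πσT⁴)).
σT⁴ = 2.66204×10⁹ W/m², so R = √(5.853×10²⁹/(4π×2.66204×10⁹)) = 4.18×10⁹ m.

R ≈ 4.18×10⁹ m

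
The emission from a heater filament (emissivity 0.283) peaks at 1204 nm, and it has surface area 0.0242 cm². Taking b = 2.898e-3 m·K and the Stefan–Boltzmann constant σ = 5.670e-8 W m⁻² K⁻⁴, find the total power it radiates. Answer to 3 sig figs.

P ≈ 1.30 W

Wien's law: T = b/λ_max = 2.898×10⁻³/1.204×10⁻⁶ = 2406.98 K.
Area A = 0.0242 cm² = 2.42×10⁻⁶ m².
Then P = εσAT⁴ = 0.283×5.670×10⁻⁸×2.42×10⁻⁶×(2406.98)⁴ = 1.30 W.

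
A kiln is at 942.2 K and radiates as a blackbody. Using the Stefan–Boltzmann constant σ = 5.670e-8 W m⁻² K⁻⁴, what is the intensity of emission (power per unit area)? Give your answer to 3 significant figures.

I ≈ 4.47×10⁴ W/m²

Stefan–Boltzmann: I = σT⁴ = 5.670×10⁻⁸ × (942.2)⁴ = 4.47×10⁴ W/m².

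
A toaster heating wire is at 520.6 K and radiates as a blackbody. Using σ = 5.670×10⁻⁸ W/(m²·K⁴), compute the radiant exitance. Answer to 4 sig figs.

I ≈ 4165 W/m²

Stefan–Boltzmann: I = σT⁴ = 5.670×10⁻⁸ × (520.6)⁴ = 4165 W/m².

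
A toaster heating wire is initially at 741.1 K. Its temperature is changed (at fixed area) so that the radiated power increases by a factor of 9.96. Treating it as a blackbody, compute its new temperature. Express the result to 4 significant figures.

P ∝ T⁴, so T₂/T₁ = (P₂/P₁)^(1/4) = (9.96)^(1/4) = 1.77650.
T₂ = 741.1 × 1.77650 = 1317 K.

T₂ ≈ 1317 K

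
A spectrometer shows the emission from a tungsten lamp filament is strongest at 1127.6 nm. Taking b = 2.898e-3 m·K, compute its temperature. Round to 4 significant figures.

Wien's law gives T = b/λ_max = (2.898×10⁻³ m·K)/(1.1276×10⁻⁶ m) = 2570 K.

T ≈ 2570 K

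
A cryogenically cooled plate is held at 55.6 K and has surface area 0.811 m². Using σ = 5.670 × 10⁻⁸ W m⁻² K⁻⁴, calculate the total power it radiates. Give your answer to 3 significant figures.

P ≈ 0.439 W

Area A = 0.811 m².
P = σAT⁴ = 5.670×10⁻⁸ × 0.811 × (55.6)⁴ = 0.439 W.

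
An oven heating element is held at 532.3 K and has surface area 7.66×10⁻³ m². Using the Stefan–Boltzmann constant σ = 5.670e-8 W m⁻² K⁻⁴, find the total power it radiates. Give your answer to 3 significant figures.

P ≈ 34.9 W

Area A = 7.66×10⁻³ m².
P = σAT⁴ = 5.670×10⁻⁸ × 7.66×10⁻³ × (532.3)⁴ = 34.9 W.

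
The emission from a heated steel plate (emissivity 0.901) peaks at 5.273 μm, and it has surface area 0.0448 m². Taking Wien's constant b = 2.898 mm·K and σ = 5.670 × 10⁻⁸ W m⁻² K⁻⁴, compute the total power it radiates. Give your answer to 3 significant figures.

P ≈ 209 W

Wien's law: T = b/λ_max = 2.898×10⁻³/5.273×10⁻⁶ = 549.592 K.
Area A = 0.0448 m².
Then P = εσAT⁴ = 0.901×5.670×10⁻⁸×0.0448×(549.592)⁴ = 209 W.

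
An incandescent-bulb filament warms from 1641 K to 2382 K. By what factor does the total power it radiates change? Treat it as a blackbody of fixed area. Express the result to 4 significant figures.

P ∝ T⁴, so P₂/P₁ = (T₂/T₁)⁴ = (2382/1641)⁴ = (1.45155)⁴ = 4.439.

P₂/P₁ ≈ 4.439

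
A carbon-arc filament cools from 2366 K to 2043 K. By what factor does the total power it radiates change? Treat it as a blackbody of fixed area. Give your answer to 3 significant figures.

P ∝ T⁴, so P₂/P₁ = (T₂/T₁)⁴ = (2043/2366)⁴ = (0.863483)⁴ = 0.556.

P₂/P₁ ≈ 0.556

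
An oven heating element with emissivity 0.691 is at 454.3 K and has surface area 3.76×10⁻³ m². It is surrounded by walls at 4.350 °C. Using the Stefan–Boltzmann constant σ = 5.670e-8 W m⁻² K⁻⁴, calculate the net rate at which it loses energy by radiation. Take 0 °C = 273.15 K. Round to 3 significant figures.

Surroundings: T = 4.350 °C + 273.15 = 277.500 K.
Area A = 3.76×10⁻³ m².
Net radiated power P_net = εσA(T⁴ − T₀⁴) = 0.691×5.670×10⁻⁸×3.76×10⁻³×(454.3⁴ − 277.500⁴).
T⁴ − T₀⁴ = 4.25962×10¹⁰ − 5.92996×10⁹ = 3.66662×10¹⁰ K⁴, so P_net = 5.40 W.

Net loss ≈ 5.40 W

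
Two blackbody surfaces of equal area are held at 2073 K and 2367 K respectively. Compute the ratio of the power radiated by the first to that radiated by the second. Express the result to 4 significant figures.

With equal areas, P₁/P₂ = (T₁/T₂)⁴ = (2073/2367)⁴ = 0.5883.

P₁/P₂ ≈ 0.5883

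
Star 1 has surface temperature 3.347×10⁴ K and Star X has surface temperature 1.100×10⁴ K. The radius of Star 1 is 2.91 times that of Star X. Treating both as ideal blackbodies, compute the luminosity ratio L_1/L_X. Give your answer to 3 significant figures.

L_1/L_X ≈ 726

L ∝ R²T⁴, so L_1/L_X = (R_1/R_X)²(T_1/T_X)⁴ = (2.91)² × (3.347×10⁴/1.100×10⁴)⁴ = 8.4681 × 85.7141 = 726.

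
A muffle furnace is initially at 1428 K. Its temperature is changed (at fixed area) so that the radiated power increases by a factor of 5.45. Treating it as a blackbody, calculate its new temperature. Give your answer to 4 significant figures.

P ∝ T⁴, so T₂/T₁ = (P₂/P₁)^(1/4) = (5.45)^(1/4) = 1.52791.
T₂ = 1428 × 1.52791 = 2182 K.

T₂ ≈ 2182 K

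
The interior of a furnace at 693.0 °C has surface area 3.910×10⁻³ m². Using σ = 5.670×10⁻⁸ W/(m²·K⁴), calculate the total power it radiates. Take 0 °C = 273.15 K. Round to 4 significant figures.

P ≈ 193.2 W

T = 693.0 °C + 273.15 = 966.15 K.
Area A = 3.910×10⁻³ m².
P = σAT⁴ = 5.670×10⁻⁸ × 3.910×10⁻³ × (966.15)⁴ = 193.2 W.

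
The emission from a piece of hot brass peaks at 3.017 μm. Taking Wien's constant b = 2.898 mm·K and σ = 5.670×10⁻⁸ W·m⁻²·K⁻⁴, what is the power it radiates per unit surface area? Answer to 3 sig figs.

Wien's law: T = b/λ_max = 2.898×10⁻³/3.017×10⁻⁶ = 960.557 K.
Then I = σT⁴ = 5.670×10⁻⁸×(960.557)⁴ = 4.83×10⁴ W/m².

I ≈ 4.83×10⁴ W/m²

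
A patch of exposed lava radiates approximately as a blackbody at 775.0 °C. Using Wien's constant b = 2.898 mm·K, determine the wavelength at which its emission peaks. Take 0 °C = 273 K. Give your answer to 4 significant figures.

λ_max ≈ 2.765 μm

T = 775.0 °C + 273 = 1048.0 K.
Wien's displacement law: λ_max = b/T = (2.898×10⁻³ m·K)/(1048.0 K) = 2.7653×10⁻⁶ m.
That is 2.765 μm, in the infrared range.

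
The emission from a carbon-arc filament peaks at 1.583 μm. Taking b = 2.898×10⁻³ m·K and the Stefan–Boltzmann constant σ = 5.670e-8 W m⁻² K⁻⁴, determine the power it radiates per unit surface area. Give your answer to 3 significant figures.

Wien's law: T = b/λ_max = 2.898×10⁻³/1.583×10⁻⁶ = 1830.70 K.
Then I = σT⁴ = 5.670×10⁻⁸×(1830.70)⁴ = 6.37×10⁵ W/m².

I ≈ 6.37×10⁵ W/m²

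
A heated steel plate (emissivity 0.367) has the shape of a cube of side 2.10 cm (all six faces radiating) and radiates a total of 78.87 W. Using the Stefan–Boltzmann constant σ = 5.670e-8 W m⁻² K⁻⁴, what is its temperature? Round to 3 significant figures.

Area A = 6s² = 6×(0.0210 m)² = 2.646×10⁻³ m².
P = εσAT⁴ ⇒ T = (P/(εσA))^(1/4) = (78.87/(0.367×5.670×10⁻⁸×2.646×10⁻³))^(1/4) = 1.09×10³ K.

T ≈ 1.09×10³ K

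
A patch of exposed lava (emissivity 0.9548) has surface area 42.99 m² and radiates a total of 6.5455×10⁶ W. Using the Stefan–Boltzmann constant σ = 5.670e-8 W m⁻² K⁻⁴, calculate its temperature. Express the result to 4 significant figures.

T ≈ 1295 K

Area A = 42.99 m².
P = εσAT⁴ ⇒ T = (P/(εσA))^(1/4) = (6.5455×10⁶/(0.9548×5.670×10⁻⁸×42.99))^(1/4) = 1295 K.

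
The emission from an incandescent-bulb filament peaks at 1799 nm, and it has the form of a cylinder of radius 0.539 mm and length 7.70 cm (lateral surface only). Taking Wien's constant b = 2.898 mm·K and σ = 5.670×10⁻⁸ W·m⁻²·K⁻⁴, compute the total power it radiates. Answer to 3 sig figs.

P ≈ 99.6 W

Wien's law: T = b/λ_max = 2.898×10⁻³/1.799×10⁻⁶ = 1610.89 K.
Lateral area A = 2πrL = 2π×5.39×10⁻⁴×0.0770 = 2.60771×10⁻⁴ m².
Then P = σAT⁴ = 5.670×10⁻⁸×2.60771×10⁻⁴×(1610.89)⁴ = 99.6 W.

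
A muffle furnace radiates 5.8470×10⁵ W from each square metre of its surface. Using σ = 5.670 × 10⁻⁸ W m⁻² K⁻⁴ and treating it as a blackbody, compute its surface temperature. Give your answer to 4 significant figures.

I = σT⁴, so T = (I/σ)^(1/4) = (5.8470×10⁵/(5.670×10⁻⁸))^(1/4) = 1792 K.

T ≈ 1792 K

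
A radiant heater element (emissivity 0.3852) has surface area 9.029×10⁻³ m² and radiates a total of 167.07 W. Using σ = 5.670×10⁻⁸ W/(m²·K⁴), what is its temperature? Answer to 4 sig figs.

T ≈ 959.4 K

Area A = 9.029×10⁻³ m².
P = εσAT⁴ ⇒ T = (P/(εσA))^(1/4) = (167.07/(0.3852×5.670×10⁻⁸×9.029×10⁻³))^(1/4) = 959.4 K.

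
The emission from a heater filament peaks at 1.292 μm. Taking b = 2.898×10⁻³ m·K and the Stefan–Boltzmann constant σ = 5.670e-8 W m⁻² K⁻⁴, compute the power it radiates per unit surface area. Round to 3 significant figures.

Wien's law: T = b/λ_max = 2.898×10⁻³/1.292×10⁻⁶ = 2243.03 K.
Then I = σT⁴ = 5.670×10⁻⁸×(2243.03)⁴ = 1.44×10⁶ W/m².

I ≈ 1.44×10⁶ W/m²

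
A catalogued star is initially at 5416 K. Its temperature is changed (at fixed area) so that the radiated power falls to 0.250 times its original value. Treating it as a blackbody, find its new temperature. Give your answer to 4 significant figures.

P ∝ T⁴, so T₂/T₁ = (P₂/P₁)^(1/4) = (0.250)^(1/4) = 0.707107.
T₂ = 5416 × 0.707107 = 3830 K.

T₂ ≈ 3830 K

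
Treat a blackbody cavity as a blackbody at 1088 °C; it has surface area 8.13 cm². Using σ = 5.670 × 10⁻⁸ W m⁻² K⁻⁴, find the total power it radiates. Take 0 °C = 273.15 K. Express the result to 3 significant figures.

P ≈ 158 W

T = 1088 °C + 273.15 = 1361.15 K.
Area A = 8.13 cm² = 8.13×10⁻⁴ m².
P = σAT⁴ = 5.670×10⁻⁸ × 8.13×10⁻⁴ × (1361.15)⁴ = 158 W.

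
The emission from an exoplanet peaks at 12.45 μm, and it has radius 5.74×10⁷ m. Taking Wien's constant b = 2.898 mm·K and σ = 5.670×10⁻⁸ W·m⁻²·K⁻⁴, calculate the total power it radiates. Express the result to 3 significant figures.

P ≈ 6.89×10¹⁸ W

Wien's law: T = b/λ_max = 2.898×10⁻³/1.245×10⁻⁵ = 232.771 K.
Surface area A = 4πR² = 4π(5.74×10⁷ m)² = 4.14032×10¹⁶ m².
Then P = σAT⁴ = 5.670×10⁻⁸×4.14032×10¹⁶×(232.771)⁴ = 6.89×10¹⁸ W.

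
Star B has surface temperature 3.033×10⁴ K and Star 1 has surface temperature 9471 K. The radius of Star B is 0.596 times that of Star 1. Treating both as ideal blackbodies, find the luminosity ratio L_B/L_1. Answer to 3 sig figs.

L ∝ R²T⁴, so L_B/L_1 = (R_B/R_1)²(T_B/T_1)⁴ = (0.596)² × (3.033×10⁴/9471)⁴ = 0.355216 × 105.173 = 37.4.

L_B/L_1 ≈ 37.4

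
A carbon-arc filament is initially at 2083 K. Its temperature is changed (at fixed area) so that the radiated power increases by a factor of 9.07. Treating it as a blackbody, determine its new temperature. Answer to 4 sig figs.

P ∝ T⁴, so T₂/T₁ = (P₂/P₁)^(1/4) = (9.07)^(1/4) = 1.73541.
T₂ = 2083 × 1.73541 = 3615 K.

T₂ ≈ 3615 K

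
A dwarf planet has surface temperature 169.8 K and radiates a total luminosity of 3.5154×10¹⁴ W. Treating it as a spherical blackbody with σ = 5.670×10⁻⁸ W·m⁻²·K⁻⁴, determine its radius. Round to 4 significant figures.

R ≈ 7.704×10⁵ m

L = 4πR²σT⁴ ⇒ R = √(L/(4πσT⁴)).
σT⁴ = 47.1339 W/m², so R = √(3.5154×10¹⁴/(4π×47.1339)) = 7.704×10⁵ m.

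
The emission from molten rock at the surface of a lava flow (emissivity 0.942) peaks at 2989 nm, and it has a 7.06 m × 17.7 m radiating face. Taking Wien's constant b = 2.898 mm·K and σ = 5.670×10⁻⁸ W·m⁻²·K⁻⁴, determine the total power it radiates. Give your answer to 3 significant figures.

Wien's law: T = b/λ_max = 2.898×10⁻³/2.989×10⁻⁶ = 969.555 K.
Area A = 7.06 × 17.7 = 124.962 m².
Then P = εσAT⁴ = 0.942×5.670×10⁻⁸×124.962×(969.555)⁴ = 5.90×10⁶ W.

P ≈ 5.90×10⁶ W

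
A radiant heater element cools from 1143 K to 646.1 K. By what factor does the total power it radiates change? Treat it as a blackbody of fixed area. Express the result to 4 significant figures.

P ∝ T⁴, so P₂/P₁ = (T₂/T₁)⁴ = (646.1/1143)⁴ = (0.565267)⁴ = 0.1021.

P₂/P₁ ≈ 0.1021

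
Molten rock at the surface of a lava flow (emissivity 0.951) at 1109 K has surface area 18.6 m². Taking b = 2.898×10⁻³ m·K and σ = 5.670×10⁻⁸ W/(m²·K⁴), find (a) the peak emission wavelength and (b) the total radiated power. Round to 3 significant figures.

(a) λ_max = b/T = 2.898×10⁻³/1109 = 2.613×10⁻⁶ m = 2.61 μm.
Area A = 18.6 m².
(b) P = εσAT⁴ = 0.951×5.670×10⁻⁸×18.6×(1109)⁴ = 1.52×10⁶ W.

λ_max ≈ 2.61 μm; P ≈ 1.52×10⁶ W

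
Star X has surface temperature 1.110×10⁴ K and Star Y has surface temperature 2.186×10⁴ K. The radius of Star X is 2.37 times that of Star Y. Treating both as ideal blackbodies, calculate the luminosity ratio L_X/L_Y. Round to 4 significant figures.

L ∝ R²T⁴, so L_X/L_Y = (R_X/R_Y)²(T_X/T_Y)⁴ = (2.37)² × (1.110×10⁴/2.186×10⁴)⁴ = 5.6169 × 0.0664800 = 0.3734.

L_X/L_Y ≈ 0.3734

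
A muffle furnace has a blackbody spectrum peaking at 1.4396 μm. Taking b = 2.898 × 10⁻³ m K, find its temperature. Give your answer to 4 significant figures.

Wien's law gives T = b/λ_max = (2.898×10⁻³ m·K)/(1.4396×10⁻⁶ m) = 2013 K.

T ≈ 2013 K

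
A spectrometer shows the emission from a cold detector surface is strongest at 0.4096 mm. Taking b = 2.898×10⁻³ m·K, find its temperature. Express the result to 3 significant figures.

T ≈ 7.08 K

Wien's law gives T = b/λ_max = (2.898×10⁻³ m·K)/(4.096×10⁻⁴ m) = 7.08 K.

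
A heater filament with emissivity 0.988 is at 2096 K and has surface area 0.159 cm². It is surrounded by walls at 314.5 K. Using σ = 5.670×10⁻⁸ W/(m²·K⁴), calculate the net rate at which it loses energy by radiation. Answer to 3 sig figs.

Net loss ≈ 17.2 W

Area A = 0.159 cm² = 1.59×10⁻⁵ m².
Net radiated power P_net = εσA(T⁴ − T₀⁴) = 0.988×5.670×10⁻⁸×1.59×10⁻⁵×(2096⁴ − 314.5⁴).
T⁴ − T₀⁴ = 1.93003×10¹³ − 9.78324×10⁹ = 1.92905×10¹³ K⁴, so P_net = 17.2 W.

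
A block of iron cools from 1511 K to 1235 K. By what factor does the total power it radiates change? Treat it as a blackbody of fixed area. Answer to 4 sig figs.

P₂/P₁ ≈ 0.4463

P ∝ T⁴, so P₂/P₁ = (T₂/T₁)⁴ = (1235/1511)⁴ = (0.817340)⁴ = 0.4463.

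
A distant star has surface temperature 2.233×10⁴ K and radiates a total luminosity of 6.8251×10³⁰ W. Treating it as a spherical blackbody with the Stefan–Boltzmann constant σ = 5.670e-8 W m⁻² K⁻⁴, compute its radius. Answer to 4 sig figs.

L = 4πR²σT⁴ ⇒ R = √(L/(4πσT⁴)).
σT⁴ = 1.40974×10¹⁰ W/m², so R = √(6.8251×10³⁰/(4π×1.40974×10¹⁰)) = 6.207×10⁹ m.

R ≈ 6.207×10⁹ m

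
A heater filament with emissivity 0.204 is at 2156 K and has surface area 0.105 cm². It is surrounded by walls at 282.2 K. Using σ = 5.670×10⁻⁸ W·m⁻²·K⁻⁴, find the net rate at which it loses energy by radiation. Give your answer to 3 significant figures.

Net loss ≈ 2.62 W

Area A = 0.105 cm² = 1.05×10⁻⁵ m².
Net radiated power P_net = εσA(T⁴ − T₀⁴) = 0.204×5.670×10⁻⁸×1.05×10⁻⁵×(2156⁴ − 282.2⁴).
T⁴ − T₀⁴ = 2.16070×10¹³ − 6.34203×10⁹ = 2.16007×10¹³ K⁴, so P_net = 2.62 W.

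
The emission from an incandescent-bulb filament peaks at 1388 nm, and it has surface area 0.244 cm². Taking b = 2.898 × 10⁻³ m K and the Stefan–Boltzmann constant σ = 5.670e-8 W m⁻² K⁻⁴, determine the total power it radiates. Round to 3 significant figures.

Wien's law: T = b/λ_max = 2.898×10⁻³/1.388×10⁻⁶ = 2087.90 K.
Area A = 0.244 cm² = 2.44×10⁻⁵ m².
Then P = σAT⁴ = 5.670×10⁻⁸×2.44×10⁻⁵×(2087.90)⁴ = 26.3 W.

P ≈ 26.3 W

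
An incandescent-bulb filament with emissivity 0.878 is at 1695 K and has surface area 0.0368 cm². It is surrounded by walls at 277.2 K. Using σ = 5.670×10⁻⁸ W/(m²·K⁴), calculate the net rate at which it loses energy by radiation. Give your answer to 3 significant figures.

Net loss ≈ 1.51 W

Area A = 0.0368 cm² = 3.68×10⁻⁶ m².
Net radiated power P_net = εσA(T⁴ − T₀⁴) = 0.878×5.670×10⁻⁸×3.68×10⁻⁶×(1695⁴ − 277.2⁴).
T⁴ − T₀⁴ = 8.25427×10¹² − 5.90436×10⁹ = 8.24837×10¹² K⁴, so P_net = 1.51 W.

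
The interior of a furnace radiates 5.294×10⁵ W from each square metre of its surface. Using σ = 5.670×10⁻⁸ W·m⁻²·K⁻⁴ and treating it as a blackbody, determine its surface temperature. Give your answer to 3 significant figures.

T ≈ 1.75×10³ K

I = σT⁴, so T = (I/σ)^(1/4) = (5.294×10⁵/(5.670×10⁻⁸))^(1/4) = 1.75×10³ K.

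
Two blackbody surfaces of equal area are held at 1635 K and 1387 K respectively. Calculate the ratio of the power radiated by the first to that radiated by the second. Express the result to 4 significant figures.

P₁/P₂ ≈ 1.931

With equal areas, P₁/P₂ = (T₁/T₂)⁴ = (1635/1387)⁴ = 1.931.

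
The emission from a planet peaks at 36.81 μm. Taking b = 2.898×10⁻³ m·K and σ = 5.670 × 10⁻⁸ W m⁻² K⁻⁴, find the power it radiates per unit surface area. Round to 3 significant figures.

Wien's law: T = b/λ_max = 2.898×10⁻³/3.681×10⁻⁵ = 78.7286 K.
Then I = σT⁴ = 5.670×10⁻⁸×(78.7286)⁴ = 2.18 W/m².

I ≈ 2.18 W/m²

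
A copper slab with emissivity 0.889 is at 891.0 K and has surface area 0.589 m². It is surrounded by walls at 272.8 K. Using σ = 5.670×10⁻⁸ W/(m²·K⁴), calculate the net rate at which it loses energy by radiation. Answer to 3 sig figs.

Area A = 0.589 m².
Net radiated power P_net = εσA(T⁴ − T₀⁴) = 0.889×5.670×10⁻⁸×0.589×(891.0⁴ − 272.8⁴).
T⁴ − T₀⁴ = 6.30247×10¹¹ − 5.53831×10⁹ = 6.24709×10¹¹ K⁴, so P_net = 1.85×10⁴ W.

Net loss ≈ 1.85×10⁴ W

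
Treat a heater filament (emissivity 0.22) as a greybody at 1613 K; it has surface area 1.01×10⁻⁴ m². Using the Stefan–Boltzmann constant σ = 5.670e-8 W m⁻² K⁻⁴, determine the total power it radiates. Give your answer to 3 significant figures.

Area A = 1.01×10⁻⁴ m².
P = εσAT⁴ = 0.22 × 5.670×10⁻⁸ × 1.01×10⁻⁴ × (1613)⁴ = 8.53 W.

P ≈ 8.53 W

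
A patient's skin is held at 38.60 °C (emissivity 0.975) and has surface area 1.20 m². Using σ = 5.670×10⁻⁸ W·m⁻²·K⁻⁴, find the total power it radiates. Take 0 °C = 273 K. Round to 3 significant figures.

T = 38.60 °C + 273 = 311.60 K.
Area A = 1.20 m².
P = εσAT⁴ = 0.975 × 5.670×10⁻⁸ × 1.20 × (311.60)⁴ = 625 W.

P ≈ 625 W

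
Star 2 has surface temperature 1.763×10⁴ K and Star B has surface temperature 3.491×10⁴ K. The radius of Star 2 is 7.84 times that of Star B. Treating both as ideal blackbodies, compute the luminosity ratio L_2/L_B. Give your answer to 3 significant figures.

L_2/L_B ≈ 4.00

L ∝ R²T⁴, so L_2/L_B = (R_2/R_B)²(T_2/T_B)⁴ = (7.84)² × (1.763×10⁴/3.491×10⁴)⁴ = 61.4656 × 0.0650444 = 4.00.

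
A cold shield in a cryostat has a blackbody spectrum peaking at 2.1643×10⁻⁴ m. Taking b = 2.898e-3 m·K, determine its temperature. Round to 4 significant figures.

T ≈ 13.39 K

Wien's law gives T = b/λ_max = (2.898×10⁻³ m·K)/(2.1643×10⁻⁴ m) = 13.39 K.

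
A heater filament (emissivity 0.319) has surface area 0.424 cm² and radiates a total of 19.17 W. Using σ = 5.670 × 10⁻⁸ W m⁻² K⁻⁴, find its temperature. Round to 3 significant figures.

T ≈ 2.24×10³ K

Area A = 0.424 cm² = 4.24×10⁻⁵ m².
P = εσAT⁴ ⇒ T = (P/(εσA))^(1/4) = (19.17/(0.319×5.670×10⁻⁸×4.24×10⁻⁵))^(1/4) = 2.24×10³ K.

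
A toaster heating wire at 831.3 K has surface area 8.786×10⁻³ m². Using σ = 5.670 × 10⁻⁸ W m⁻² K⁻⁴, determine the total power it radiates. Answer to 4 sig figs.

P ≈ 237.9 W

Area A = 8.786×10⁻³ m².
P = σAT⁴ = 5.670×10⁻⁸ × 8.786×10⁻³ × (831.3)⁴ = 237.9 W.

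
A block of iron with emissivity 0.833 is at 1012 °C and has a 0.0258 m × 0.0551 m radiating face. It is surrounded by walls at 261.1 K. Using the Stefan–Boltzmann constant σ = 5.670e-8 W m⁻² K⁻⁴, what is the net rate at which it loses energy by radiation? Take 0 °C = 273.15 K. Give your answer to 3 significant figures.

T = 1012 °C + 273.15 = 1285.15 K.
Area A = 0.0258 × 0.0551 = 1.42158×10⁻³ m².
Net radiated power P_net = εσA(T⁴ − T₀⁴) = 0.833×5.670×10⁻⁸×1.42158×10⁻³×(1285.15⁴ − 261.1⁴).
T⁴ − T₀⁴ = 2.72782×10¹² − 4.64759×10⁹ = 2.72317×10¹² K⁴, so P_net = 183 W.

Net loss ≈ 183 W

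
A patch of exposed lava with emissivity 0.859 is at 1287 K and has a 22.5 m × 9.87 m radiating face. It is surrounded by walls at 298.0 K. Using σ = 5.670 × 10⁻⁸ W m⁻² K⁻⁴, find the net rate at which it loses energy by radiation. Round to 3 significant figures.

Area A = 22.5 × 9.87 = 222.075 m².
Net radiated power P_net = εσA(T⁴ − T₀⁴) = 0.859×5.670×10⁻⁸×222.075×(1287⁴ − 298.0⁴).
T⁴ − T₀⁴ = 2.74356×10¹² − 7.88615×10⁹ = 2.73567×10¹² K⁴, so P_net = 2.96×10⁷ W.

Net loss ≈ 2.96×10⁷ W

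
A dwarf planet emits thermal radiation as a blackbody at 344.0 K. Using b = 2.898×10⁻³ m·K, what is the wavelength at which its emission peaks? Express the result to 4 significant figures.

Wien's displacement law: λ_max = b/T = (2.898×10⁻³ m·K)/(344.0 K) = 8.4244×10⁻⁶ m.
That is 8.424 μm, in the infrared range.

λ_max ≈ 8.424 μm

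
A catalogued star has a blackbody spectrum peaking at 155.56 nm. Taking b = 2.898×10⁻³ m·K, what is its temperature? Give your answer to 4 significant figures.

Wien's law gives T = b/λ_max = (2.898×10⁻³ m·K)/(1.5556×10⁻⁷ m) = 1.863×10⁴ K.

T ≈ 1.863×10⁴ K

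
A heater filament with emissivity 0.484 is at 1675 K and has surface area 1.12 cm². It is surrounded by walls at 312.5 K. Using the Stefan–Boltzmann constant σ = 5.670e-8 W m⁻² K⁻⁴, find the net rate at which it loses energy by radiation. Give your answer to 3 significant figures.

Area A = 1.12 cm² = 1.12×10⁻⁴ m².
Net radiated power P_net = εσA(T⁴ − T₀⁴) = 0.484×5.670×10⁻⁸×1.12×10⁻⁴×(1675⁴ − 312.5⁴).
T⁴ − T₀⁴ = 7.87153×10¹² − 9.53674×10⁹ = 7.86199×10¹² K⁴, so P_net = 24.2 W.

Net loss ≈ 24.2 W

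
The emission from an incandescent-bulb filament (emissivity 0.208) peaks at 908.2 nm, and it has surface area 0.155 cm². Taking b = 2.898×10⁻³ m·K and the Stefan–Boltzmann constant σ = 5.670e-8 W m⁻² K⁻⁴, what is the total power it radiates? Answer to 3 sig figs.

P ≈ 19.0 W

Wien's law: T = b/λ_max = 2.898×10⁻³/9.082×10⁻⁷ = 3190.93 K.
Area A = 0.155 cm² = 1.55×10⁻⁵ m².
Then P = εσAT⁴ = 0.208×5.670×10⁻⁸×1.55×10⁻⁵×(3190.93)⁴ = 19.0 W.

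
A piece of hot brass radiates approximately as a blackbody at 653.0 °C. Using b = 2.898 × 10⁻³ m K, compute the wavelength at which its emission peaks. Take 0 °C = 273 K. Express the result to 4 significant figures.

T = 653.0 °C + 273 = 926.0 K.
Wien's displacement law: λ_max = b/T = (2.898×10⁻³ m·K)/(926.0 K) = 3.1296×10⁻⁶ m.
That is 3.130 μm, in the infrared range.

λ_max ≈ 3.130 μm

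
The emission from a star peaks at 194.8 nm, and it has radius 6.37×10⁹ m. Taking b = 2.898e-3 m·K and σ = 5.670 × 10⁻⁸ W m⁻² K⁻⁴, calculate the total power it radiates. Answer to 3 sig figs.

P ≈ 1.42×10³⁰ W

Wien's law: T = b/λ_max = 2.898×10⁻³/1.948×10⁻⁷ = 14876.8 K.
Surface area A = 4πR² = 4π(6.37×10⁹ m)² = 5.09904×10²⁰ m².
Then P = σAT⁴ = 5.670×10⁻⁸×5.09904×10²⁰×(14876.8)⁴ = 1.42×10³⁰ W.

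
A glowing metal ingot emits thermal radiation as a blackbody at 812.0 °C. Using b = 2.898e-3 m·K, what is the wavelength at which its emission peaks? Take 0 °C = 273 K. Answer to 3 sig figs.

λ_max ≈ 2.67×10³ nm

T = 812.0 °C + 273 = 1085.0 K.
Wien's displacement law: λ_max = b/T = (2.898×10⁻³ m·K)/(1085.0 K) = 2.671×10⁻⁶ m.
That is 2.67×10³ nm, in the infrared range.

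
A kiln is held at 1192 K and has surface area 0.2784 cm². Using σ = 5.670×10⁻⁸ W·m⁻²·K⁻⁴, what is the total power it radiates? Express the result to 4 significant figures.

P ≈ 3.187 W

Area A = 0.2784 cm² = 2.784×10⁻⁵ m².
P = σAT⁴ = 5.670×10⁻⁸ × 2.784×10⁻⁵ × (1192)⁴ = 3.187 W.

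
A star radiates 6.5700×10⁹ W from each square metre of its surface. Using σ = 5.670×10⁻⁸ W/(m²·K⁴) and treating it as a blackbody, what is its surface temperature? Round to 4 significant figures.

I = σT⁴, so T = (I/σ)^(1/4) = (6.5700×10⁹/(5.670×10⁻⁸))^(1/4) = 1.845×10⁴ K.

T ≈ 1.845×10⁴ K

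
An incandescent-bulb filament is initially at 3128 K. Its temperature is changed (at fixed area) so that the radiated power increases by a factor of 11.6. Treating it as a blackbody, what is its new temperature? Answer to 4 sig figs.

T₂ ≈ 5773 K

P ∝ T⁴, so T₂/T₁ = (P₂/P₁)^(1/4) = (11.6)^(1/4) = 1.84550.
T₂ = 3128 × 1.84550 = 5773 K.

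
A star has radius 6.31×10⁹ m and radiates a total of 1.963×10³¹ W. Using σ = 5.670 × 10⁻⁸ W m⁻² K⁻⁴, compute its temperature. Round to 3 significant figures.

Surface area A = 4πR² = 4π(6.31×10⁹ m)² = 5.00344×10²⁰ m².
P = σAT⁴ ⇒ T = (P/(σA))^(1/4) = (1.963×10³¹/(5.670×10⁻⁸×5.00344×10²⁰))^(1/4) = 2.88×10⁴ K.

T ≈ 2.88×10⁴ K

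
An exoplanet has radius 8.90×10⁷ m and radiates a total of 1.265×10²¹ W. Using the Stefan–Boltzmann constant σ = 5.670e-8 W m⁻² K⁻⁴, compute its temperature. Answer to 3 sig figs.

Surface area A = 4πR² = 4π(8.90×10⁷ m)² = 9.95382×10¹⁶ m².
P = σAT⁴ ⇒ T = (P/(σA))^(1/4) = (1.265×10²¹/(5.670×10⁻⁸×9.95382×10¹⁶))^(1/4) = 688 K.

T ≈ 688 K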